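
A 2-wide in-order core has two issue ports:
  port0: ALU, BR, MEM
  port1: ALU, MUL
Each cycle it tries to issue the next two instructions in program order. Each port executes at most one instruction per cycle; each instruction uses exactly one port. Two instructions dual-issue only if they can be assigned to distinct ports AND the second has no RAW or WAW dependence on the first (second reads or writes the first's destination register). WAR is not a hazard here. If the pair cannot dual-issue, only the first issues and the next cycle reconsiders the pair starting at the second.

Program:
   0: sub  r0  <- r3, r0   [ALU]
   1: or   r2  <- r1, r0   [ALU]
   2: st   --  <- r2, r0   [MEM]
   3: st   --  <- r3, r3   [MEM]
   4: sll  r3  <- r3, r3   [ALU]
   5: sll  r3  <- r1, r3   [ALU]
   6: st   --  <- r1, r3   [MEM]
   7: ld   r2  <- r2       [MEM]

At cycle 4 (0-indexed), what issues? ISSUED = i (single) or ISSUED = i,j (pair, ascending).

c0: i0 sub.ALU  RAW r0
c1: i1 or.ALU  RAW r2
c2: i2 st.MEM  no-port MEM/MEM
c3: i3+i4 st.MEM sll.ALU  pair
c4: i5 sll.ALU  RAW r3
c5: i6 st.MEM  no-port MEM/MEM
c6: i7 ld.MEM  tail

ISSUED = 5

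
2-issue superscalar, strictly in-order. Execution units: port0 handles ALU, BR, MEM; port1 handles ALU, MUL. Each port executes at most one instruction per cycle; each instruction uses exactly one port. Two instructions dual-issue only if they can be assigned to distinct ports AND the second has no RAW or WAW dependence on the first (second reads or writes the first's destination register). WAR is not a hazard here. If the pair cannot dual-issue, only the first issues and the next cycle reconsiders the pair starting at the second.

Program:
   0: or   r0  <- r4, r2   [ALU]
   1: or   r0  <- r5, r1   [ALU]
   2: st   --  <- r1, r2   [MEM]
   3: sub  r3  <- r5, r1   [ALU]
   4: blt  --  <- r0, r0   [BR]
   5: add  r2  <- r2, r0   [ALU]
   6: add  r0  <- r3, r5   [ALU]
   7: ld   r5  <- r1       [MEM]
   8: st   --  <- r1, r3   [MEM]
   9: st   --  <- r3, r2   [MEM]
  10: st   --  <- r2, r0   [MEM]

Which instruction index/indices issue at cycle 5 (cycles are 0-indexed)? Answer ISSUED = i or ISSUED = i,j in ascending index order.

ISSUED = 8

[0] i0  or  -- WAW r0
[1] i1/i2  or st  -- dual
[2] i3/i4  sub blt  -- dual
[3] i5/i6  add add  -- dual
[4] i7  ld  -- no-port MEM/MEM
[5] i8  st  -- no-port MEM/MEM
[6] i9  st  -- no-port MEM/MEM
[7] i10  st  -- tail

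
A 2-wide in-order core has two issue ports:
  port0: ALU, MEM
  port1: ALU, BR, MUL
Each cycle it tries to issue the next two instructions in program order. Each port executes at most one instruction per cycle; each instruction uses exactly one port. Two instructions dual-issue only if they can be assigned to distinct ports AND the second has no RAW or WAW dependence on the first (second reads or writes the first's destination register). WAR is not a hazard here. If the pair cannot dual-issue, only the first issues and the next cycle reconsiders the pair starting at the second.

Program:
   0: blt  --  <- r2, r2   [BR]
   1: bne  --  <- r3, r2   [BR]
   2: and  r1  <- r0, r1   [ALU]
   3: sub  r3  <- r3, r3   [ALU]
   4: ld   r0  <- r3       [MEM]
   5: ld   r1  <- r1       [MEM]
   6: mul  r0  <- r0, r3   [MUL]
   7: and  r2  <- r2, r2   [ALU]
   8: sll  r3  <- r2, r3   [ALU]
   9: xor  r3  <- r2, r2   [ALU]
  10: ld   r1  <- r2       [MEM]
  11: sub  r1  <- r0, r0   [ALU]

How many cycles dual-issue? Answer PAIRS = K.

PAIRS = 3

[0] i0  blt  -- no-port BR/BR
[1] i1+i2  bne;and  -- 2-wide
[2] i3  sub  -- RAW r3
[3] i4  ld  -- no-port MEM/MEM
[4] i5+i6  ld;mul  -- 2-wide
[5] i7  and  -- RAW r2
[6] i8  sll  -- WAW r3
[7] i9+i10  xor;ld  -- 2-wide
[8] i11  sub  -- tail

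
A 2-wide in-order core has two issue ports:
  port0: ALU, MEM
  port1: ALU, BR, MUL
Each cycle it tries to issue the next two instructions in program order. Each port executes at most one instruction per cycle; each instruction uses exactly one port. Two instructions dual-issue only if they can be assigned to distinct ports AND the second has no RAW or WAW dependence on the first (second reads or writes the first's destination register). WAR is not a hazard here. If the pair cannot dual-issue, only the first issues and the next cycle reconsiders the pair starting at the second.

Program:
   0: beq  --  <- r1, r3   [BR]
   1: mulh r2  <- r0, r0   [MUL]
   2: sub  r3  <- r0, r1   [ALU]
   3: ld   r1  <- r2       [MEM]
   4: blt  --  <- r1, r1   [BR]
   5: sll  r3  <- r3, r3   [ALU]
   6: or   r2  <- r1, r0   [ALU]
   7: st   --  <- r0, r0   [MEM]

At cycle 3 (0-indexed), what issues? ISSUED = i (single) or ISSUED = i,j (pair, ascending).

  cy0 -> i0 (beq) no-port BR/MUL
  cy1 -> i1,i2 (mulh+sub) pair
  cy2 -> i3 (ld) RAW r1
  cy3 -> i4,i5 (blt+sll) pair
  cy4 -> i6,i7 (or+st) pair

ISSUED = 4,5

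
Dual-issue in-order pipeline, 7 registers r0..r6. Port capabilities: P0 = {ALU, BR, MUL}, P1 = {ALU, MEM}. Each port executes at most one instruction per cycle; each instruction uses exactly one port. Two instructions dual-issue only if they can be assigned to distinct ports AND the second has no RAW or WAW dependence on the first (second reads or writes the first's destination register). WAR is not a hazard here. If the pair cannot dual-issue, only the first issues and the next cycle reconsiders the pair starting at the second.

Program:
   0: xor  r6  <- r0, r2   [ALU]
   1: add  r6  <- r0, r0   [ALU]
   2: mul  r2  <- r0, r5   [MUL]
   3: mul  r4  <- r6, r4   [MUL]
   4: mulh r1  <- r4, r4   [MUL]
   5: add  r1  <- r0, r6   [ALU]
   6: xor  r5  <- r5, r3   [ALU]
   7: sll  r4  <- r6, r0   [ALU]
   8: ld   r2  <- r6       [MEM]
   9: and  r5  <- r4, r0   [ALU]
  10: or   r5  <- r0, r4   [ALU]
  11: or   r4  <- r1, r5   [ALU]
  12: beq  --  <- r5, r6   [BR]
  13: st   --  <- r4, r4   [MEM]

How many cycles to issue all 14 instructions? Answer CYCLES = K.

[0] i0  xor  -- WAW r6
[1] i1,i2  add/mul  -- pair
[2] i3  mul  -- no-port MUL/MUL
[3] i4  mulh  -- WAW r1
[4] i5,i6  add/xor  -- pair
[5] i7,i8  sll/ld  -- pair
[6] i9  and  -- WAW r5
[7] i10  or  -- RAW r5
[8] i11,i12  or/beq  -- pair
[9] i13  st  -- tail

CYCLES = 10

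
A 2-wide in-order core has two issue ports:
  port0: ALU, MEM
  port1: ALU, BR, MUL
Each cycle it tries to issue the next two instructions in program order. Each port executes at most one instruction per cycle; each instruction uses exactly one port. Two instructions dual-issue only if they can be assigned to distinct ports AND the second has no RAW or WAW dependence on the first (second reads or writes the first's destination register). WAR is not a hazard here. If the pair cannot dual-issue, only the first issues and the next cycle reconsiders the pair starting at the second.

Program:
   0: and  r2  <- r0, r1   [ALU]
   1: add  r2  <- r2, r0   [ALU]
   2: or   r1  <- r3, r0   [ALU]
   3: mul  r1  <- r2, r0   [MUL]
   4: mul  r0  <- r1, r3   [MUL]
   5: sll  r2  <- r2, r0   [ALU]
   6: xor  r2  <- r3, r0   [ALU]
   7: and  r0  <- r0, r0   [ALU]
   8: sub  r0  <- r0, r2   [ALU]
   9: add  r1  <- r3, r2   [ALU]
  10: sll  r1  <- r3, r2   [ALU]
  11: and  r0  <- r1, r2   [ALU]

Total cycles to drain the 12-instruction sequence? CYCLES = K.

CYCLES = 9

[0] i0  and.ALU  -- RAW+WAW r2
[1] i1&i2  add.ALU+or.ALU  -- dual
[2] i3  mul.MUL  -- no-port MUL/MUL
[3] i4  mul.MUL  -- RAW r0
[4] i5  sll.ALU  -- WAW r2
[5] i6&i7  xor.ALU+and.ALU  -- dual
[6] i8&i9  sub.ALU+add.ALU  -- dual
[7] i10  sll.ALU  -- RAW r1
[8] i11  and.ALU  -- tail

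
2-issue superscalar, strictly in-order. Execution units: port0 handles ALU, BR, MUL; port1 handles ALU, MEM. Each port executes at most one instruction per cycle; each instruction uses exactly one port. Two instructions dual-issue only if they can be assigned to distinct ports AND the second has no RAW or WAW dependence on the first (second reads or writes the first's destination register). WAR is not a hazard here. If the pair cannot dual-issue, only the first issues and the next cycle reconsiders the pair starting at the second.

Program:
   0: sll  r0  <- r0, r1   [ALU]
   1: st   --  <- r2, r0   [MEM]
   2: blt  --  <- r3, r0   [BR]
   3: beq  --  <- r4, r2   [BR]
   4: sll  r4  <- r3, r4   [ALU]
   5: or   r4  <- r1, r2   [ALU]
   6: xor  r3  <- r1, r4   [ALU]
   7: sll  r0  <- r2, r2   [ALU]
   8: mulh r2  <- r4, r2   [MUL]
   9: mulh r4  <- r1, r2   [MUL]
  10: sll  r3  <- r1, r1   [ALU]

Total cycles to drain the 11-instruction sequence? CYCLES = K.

#0 head=0: sll.ALU i0 RAW r0
#1 head=1: st.MEM;blt.BR i1+i2 pair
#2 head=3: beq.BR;sll.ALU i3+i4 pair
#3 head=5: or.ALU i5 RAW r4
#4 head=6: xor.ALU;sll.ALU i6+i7 pair
#5 head=8: mulh.MUL i8 no-port MUL/MUL
#6 head=9: mulh.MUL;sll.ALU i9+i10 pair

CYCLES = 7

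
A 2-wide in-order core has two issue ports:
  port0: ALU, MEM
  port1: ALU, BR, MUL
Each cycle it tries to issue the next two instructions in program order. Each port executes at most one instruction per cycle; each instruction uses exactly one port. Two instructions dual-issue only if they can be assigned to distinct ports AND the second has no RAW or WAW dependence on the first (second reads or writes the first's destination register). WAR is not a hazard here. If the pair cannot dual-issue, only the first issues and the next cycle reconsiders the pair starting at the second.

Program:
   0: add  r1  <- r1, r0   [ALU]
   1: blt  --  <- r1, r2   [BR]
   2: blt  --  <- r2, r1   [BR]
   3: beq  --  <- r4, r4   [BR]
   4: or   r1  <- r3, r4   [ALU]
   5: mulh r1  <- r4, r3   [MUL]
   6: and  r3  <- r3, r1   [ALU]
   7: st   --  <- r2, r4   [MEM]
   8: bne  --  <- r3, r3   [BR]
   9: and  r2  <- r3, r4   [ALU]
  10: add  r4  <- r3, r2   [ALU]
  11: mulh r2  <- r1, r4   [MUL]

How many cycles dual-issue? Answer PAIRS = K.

c0: i0 add  RAW r1
c1: i1 blt  no-port BR/BR
c2: i2 blt  no-port BR/BR
c3: i3/i4 beq;or  dual
c4: i5 mulh  RAW r1
c5: i6/i7 and;st  dual
c6: i8/i9 bne;and  dual
c7: i10 add  RAW r4
c8: i11 mulh  tail

PAIRS = 3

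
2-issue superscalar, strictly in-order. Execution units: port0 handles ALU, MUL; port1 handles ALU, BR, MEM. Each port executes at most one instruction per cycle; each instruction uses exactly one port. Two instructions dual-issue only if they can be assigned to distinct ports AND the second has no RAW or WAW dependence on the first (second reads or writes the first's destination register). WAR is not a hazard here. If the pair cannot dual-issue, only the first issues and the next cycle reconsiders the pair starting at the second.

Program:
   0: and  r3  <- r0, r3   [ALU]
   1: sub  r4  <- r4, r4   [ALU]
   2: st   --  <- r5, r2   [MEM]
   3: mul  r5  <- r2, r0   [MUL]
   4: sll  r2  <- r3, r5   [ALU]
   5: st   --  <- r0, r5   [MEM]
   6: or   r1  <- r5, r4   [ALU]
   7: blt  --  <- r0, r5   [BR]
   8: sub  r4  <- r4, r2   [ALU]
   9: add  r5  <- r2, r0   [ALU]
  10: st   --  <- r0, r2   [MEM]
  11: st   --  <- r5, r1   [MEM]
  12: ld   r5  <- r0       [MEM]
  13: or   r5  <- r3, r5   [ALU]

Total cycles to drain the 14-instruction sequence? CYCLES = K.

[0] i0/i1  and+sub  -- 2-wide
[1] i2/i3  st+mul  -- 2-wide
[2] i4/i5  sll+st  -- 2-wide
[3] i6/i7  or+blt  -- 2-wide
[4] i8/i9  sub+add  -- 2-wide
[5] i10  st  -- no-port MEM/MEM
[6] i11  st  -- no-port MEM/MEM
[7] i12  ld  -- RAW+WAW r5
[8] i13  or  -- tail

CYCLES = 9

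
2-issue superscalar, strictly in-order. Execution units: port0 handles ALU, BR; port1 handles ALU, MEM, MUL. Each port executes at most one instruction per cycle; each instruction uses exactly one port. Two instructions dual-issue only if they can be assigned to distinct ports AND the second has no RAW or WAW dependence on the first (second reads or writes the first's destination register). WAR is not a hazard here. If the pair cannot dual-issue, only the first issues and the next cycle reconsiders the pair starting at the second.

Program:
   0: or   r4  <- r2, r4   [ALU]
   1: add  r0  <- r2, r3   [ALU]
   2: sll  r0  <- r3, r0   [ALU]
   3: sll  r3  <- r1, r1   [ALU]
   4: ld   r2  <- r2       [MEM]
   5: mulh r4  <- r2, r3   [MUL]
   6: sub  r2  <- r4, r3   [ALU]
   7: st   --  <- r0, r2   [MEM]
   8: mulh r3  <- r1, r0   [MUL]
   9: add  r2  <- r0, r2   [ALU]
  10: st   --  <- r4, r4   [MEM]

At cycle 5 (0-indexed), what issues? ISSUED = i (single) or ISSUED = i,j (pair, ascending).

#0 head=0: or/add i0+i1 pair
#1 head=2: sll/sll i2+i3 pair
#2 head=4: ld i4 no-port MEM/MUL
#3 head=5: mulh i5 RAW r4
#4 head=6: sub i6 RAW r2
#5 head=7: st i7 no-port MEM/MUL
#6 head=8: mulh/add i8+i9 pair
#7 head=10: st i10 tail

ISSUED = 7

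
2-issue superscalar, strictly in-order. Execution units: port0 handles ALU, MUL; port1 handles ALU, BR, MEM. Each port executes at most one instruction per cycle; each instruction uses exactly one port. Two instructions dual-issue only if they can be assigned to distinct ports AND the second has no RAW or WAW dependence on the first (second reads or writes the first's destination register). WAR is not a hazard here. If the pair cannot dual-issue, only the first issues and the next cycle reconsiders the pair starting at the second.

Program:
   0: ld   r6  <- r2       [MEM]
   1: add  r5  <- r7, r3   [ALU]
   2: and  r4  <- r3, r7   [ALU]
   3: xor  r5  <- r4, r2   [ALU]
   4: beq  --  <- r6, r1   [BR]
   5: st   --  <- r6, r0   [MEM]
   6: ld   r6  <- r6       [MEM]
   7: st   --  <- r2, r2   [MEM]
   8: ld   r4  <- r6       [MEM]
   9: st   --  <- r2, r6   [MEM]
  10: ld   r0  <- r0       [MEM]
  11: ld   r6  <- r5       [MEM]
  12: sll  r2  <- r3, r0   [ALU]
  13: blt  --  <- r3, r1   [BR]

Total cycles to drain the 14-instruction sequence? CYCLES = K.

  cy0 -> i0,i1 (ld.MEM add.ALU) dual
  cy1 -> i2 (and.ALU) RAW r4
  cy2 -> i3,i4 (xor.ALU beq.BR) dual
  cy3 -> i5 (st.MEM) no-port MEM/MEM
  cy4 -> i6 (ld.MEM) no-port MEM/MEM
  cy5 -> i7 (st.MEM) no-port MEM/MEM
  cy6 -> i8 (ld.MEM) no-port MEM/MEM
  cy7 -> i9 (st.MEM) no-port MEM/MEM
  cy8 -> i10 (ld.MEM) no-port MEM/MEM
  cy9 -> i11,i12 (ld.MEM sll.ALU) dual
  cy10 -> i13 (blt.BR) tail

CYCLES = 11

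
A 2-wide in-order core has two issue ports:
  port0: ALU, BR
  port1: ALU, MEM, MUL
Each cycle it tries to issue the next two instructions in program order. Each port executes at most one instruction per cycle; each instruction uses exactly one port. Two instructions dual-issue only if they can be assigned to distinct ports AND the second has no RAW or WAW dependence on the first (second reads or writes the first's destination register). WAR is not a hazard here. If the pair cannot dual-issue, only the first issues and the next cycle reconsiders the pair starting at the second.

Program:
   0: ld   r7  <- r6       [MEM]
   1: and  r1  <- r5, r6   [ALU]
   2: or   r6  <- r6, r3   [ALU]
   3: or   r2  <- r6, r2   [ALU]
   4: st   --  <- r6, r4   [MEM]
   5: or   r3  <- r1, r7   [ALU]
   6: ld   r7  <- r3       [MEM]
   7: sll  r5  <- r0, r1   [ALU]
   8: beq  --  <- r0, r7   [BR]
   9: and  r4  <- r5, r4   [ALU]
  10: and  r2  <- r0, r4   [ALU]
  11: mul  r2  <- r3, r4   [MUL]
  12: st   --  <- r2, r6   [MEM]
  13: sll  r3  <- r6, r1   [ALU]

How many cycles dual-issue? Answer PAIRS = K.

t=0 i0/i1:ld.MEM and.ALU ; dual
t=1 i2:or.ALU ; RAW r6
t=2 i3/i4:or.ALU st.MEM ; dual
t=3 i5:or.ALU ; RAW r3
t=4 i6/i7:ld.MEM sll.ALU ; dual
t=5 i8/i9:beq.BR and.ALU ; dual
t=6 i10:and.ALU ; WAW r2
t=7 i11:mul.MUL ; no-port MUL/MEM
t=8 i12/i13:st.MEM sll.ALU ; dual

PAIRS = 5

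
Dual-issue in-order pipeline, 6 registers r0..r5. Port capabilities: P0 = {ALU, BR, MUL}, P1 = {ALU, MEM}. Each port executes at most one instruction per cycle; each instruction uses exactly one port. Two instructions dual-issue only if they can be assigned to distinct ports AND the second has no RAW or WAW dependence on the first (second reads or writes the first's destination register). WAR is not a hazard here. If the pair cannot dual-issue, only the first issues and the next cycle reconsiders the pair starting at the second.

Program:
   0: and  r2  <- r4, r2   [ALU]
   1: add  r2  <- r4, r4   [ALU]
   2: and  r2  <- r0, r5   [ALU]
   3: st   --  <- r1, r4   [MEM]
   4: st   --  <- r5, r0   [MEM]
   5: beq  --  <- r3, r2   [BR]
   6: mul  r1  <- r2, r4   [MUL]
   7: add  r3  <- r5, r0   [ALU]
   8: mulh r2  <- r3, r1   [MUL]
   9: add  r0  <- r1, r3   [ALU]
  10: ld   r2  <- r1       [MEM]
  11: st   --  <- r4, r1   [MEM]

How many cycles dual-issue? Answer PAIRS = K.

PAIRS = 4

  cy0 -> i0 (and) WAW r2
  cy1 -> i1 (add) WAW r2
  cy2 -> i2+i3 (and st) 2-wide
  cy3 -> i4+i5 (st beq) 2-wide
  cy4 -> i6+i7 (mul add) 2-wide
  cy5 -> i8+i9 (mulh add) 2-wide
  cy6 -> i10 (ld) no-port MEM/MEM
  cy7 -> i11 (st) tail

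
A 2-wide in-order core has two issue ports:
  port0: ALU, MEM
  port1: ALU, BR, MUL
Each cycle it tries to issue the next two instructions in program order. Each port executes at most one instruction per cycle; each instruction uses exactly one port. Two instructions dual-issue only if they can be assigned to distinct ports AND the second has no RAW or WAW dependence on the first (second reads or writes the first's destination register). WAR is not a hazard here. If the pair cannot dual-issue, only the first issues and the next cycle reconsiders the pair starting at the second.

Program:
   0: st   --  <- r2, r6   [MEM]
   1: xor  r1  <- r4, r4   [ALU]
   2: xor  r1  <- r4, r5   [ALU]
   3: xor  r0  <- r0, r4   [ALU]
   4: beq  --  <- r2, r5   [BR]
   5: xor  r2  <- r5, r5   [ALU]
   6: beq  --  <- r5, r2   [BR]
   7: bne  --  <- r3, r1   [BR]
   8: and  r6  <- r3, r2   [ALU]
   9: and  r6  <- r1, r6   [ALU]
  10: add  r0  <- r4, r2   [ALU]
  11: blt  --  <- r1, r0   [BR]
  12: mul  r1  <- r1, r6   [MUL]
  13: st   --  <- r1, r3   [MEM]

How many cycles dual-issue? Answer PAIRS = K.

PAIRS = 5

  cy0 -> i0/i1 (st.MEM/xor.ALU) dual
  cy1 -> i2/i3 (xor.ALU/xor.ALU) dual
  cy2 -> i4/i5 (beq.BR/xor.ALU) dual
  cy3 -> i6 (beq.BR) no-port BR/BR
  cy4 -> i7/i8 (bne.BR/and.ALU) dual
  cy5 -> i9/i10 (and.ALU/add.ALU) dual
  cy6 -> i11 (blt.BR) no-port BR/MUL
  cy7 -> i12 (mul.MUL) RAW r1
  cy8 -> i13 (st.MEM) tail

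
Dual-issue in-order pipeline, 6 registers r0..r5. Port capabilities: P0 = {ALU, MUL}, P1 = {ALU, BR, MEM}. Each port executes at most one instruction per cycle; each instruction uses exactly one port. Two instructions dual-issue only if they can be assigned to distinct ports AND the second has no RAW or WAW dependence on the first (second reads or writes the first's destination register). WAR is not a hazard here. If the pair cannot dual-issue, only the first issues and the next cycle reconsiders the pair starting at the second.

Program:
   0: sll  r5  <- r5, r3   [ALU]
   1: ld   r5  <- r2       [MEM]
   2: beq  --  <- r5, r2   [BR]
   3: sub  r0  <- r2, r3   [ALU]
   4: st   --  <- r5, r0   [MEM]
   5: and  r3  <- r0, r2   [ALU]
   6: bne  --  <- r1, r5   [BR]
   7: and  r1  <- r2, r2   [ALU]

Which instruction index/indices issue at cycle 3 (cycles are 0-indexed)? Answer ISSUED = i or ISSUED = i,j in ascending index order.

0. sll.ALU @i0  | WAW r5
1. ld.MEM @i1  | no-port MEM/BR
2. beq.BR+sub.ALU @i2&i3  | dual
3. st.MEM+and.ALU @i4&i5  | dual
4. bne.BR+and.ALU @i6&i7  | dual

ISSUED = 4,5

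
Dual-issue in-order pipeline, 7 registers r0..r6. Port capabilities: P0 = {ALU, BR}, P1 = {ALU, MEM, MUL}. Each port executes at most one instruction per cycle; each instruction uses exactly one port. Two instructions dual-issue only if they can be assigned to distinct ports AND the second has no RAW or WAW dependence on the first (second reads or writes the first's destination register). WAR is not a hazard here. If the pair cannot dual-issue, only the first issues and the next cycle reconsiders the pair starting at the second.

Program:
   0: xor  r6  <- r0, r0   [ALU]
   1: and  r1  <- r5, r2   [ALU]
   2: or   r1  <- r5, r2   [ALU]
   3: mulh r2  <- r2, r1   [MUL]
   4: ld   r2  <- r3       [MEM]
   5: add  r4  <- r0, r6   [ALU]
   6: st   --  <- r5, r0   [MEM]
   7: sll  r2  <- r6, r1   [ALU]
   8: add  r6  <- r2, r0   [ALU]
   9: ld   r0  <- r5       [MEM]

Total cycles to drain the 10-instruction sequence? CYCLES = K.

CYCLES = 6

#0 head=0: xor.ALU and.ALU i0+i1 2-wide
#1 head=2: or.ALU i2 RAW r1
#2 head=3: mulh.MUL i3 no-port MUL/MEM
#3 head=4: ld.MEM add.ALU i4+i5 2-wide
#4 head=6: st.MEM sll.ALU i6+i7 2-wide
#5 head=8: add.ALU ld.MEM i8+i9 2-wide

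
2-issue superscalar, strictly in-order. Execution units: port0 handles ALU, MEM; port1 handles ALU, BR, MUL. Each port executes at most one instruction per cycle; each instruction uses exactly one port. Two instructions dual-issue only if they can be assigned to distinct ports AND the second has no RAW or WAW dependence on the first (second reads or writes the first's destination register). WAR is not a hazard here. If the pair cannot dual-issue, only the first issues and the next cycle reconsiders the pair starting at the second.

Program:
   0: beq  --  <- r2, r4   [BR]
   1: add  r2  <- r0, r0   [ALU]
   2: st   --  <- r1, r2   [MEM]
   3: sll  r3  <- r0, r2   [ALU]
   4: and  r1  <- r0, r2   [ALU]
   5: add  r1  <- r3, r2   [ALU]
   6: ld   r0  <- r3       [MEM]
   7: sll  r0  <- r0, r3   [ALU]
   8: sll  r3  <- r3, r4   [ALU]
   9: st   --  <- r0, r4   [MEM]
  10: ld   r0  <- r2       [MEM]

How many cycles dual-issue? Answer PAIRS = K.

PAIRS = 4

0. beq.BR+add.ALU @i0/i1  | 2-wide
1. st.MEM+sll.ALU @i2/i3  | 2-wide
2. and.ALU @i4  | WAW r1
3. add.ALU+ld.MEM @i5/i6  | 2-wide
4. sll.ALU+sll.ALU @i7/i8  | 2-wide
5. st.MEM @i9  | no-port MEM/MEM
6. ld.MEM @i10  | tail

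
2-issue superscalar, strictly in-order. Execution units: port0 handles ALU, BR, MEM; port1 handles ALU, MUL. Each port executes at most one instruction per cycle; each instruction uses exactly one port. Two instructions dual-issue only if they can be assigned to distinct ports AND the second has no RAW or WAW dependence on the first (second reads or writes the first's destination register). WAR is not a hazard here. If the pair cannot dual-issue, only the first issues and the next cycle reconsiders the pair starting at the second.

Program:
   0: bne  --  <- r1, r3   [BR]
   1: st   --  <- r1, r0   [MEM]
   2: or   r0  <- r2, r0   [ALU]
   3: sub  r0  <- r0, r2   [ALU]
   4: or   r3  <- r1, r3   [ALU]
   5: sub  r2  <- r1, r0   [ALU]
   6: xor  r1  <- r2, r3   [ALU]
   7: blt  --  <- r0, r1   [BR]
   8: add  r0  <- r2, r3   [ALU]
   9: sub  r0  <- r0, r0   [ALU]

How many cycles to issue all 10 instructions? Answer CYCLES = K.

CYCLES = 7

0. bne @i0  | no-port BR/MEM
1. st+or @i1&i2  | 2-wide
2. sub+or @i3&i4  | 2-wide
3. sub @i5  | RAW r2
4. xor @i6  | RAW r1
5. blt+add @i7&i8  | 2-wide
6. sub @i9  | tail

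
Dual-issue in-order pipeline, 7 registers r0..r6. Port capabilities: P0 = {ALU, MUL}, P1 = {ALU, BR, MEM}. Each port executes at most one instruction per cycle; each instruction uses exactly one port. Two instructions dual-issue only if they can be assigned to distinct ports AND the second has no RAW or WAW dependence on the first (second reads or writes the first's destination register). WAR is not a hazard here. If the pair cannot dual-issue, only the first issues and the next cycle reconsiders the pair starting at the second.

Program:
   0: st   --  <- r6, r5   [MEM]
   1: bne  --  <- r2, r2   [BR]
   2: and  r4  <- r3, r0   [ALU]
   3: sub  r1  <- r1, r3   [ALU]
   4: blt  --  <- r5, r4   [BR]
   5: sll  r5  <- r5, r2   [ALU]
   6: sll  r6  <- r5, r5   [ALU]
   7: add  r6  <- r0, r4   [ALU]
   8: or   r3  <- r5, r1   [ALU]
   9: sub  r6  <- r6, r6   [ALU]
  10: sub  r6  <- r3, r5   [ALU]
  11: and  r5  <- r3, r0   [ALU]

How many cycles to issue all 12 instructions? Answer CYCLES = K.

#0 head=0: st.MEM i0 no-port MEM/BR
#1 head=1: bne.BR and.ALU i1,i2 dual
#2 head=3: sub.ALU blt.BR i3,i4 dual
#3 head=5: sll.ALU i5 RAW r5
#4 head=6: sll.ALU i6 WAW r6
#5 head=7: add.ALU or.ALU i7,i8 dual
#6 head=9: sub.ALU i9 WAW r6
#7 head=10: sub.ALU and.ALU i10,i11 dual

CYCLES = 8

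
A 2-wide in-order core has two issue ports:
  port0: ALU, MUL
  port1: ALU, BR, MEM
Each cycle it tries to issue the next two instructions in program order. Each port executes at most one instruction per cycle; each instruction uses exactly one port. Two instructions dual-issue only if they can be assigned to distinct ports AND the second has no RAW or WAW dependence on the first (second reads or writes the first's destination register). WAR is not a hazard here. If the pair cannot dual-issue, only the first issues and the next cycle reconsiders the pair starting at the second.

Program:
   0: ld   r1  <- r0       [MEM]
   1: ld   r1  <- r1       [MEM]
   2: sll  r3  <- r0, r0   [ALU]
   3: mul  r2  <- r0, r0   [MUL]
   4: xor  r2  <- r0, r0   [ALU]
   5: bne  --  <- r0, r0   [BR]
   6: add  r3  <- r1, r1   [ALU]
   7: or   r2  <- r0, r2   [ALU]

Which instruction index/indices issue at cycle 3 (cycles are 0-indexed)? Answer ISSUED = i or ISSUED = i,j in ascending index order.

ISSUED = 4,5

#0 head=0: ld i0 no-port MEM/MEM
#1 head=1: ld;sll i1&i2 dual
#2 head=3: mul i3 WAW r2
#3 head=4: xor;bne i4&i5 dual
#4 head=6: add;or i6&i7 dual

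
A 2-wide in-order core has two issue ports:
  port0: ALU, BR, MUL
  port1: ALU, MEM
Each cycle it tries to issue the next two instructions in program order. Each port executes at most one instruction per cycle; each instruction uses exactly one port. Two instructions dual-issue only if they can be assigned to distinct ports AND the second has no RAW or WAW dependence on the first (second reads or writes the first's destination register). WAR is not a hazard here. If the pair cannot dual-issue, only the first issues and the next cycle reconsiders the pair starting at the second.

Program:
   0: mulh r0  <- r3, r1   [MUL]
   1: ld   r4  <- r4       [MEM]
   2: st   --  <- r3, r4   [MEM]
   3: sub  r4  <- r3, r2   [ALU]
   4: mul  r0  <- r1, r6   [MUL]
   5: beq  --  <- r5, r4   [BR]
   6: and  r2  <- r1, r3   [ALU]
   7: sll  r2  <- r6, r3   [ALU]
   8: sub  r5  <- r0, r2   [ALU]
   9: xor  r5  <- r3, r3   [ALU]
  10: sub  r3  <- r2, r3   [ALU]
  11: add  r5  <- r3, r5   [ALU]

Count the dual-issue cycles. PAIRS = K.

PAIRS = 4

#0 head=0: mulh.MUL/ld.MEM i0+i1 2-wide
#1 head=2: st.MEM/sub.ALU i2+i3 2-wide
#2 head=4: mul.MUL i4 no-port MUL/BR
#3 head=5: beq.BR/and.ALU i5+i6 2-wide
#4 head=7: sll.ALU i7 RAW r2
#5 head=8: sub.ALU i8 WAW r5
#6 head=9: xor.ALU/sub.ALU i9+i10 2-wide
#7 head=11: add.ALU i11 tail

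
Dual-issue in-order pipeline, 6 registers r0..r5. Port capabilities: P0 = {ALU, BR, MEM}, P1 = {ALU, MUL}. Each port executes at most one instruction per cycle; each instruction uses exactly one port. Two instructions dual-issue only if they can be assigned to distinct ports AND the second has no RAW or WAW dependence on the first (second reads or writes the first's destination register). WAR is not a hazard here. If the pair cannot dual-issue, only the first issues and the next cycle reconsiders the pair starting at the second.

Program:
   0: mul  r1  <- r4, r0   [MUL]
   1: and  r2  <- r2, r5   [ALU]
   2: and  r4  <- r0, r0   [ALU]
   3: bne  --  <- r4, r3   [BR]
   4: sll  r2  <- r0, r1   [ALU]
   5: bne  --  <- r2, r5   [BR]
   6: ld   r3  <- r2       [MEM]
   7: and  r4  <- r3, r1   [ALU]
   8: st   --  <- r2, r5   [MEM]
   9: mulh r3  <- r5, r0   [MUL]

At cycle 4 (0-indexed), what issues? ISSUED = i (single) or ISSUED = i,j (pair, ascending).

t=0 i0&i1:mul and ; 2-wide
t=1 i2:and ; RAW r4
t=2 i3&i4:bne sll ; 2-wide
t=3 i5:bne ; no-port BR/MEM
t=4 i6:ld ; RAW r3
t=5 i7&i8:and st ; 2-wide
t=6 i9:mulh ; tail

ISSUED = 6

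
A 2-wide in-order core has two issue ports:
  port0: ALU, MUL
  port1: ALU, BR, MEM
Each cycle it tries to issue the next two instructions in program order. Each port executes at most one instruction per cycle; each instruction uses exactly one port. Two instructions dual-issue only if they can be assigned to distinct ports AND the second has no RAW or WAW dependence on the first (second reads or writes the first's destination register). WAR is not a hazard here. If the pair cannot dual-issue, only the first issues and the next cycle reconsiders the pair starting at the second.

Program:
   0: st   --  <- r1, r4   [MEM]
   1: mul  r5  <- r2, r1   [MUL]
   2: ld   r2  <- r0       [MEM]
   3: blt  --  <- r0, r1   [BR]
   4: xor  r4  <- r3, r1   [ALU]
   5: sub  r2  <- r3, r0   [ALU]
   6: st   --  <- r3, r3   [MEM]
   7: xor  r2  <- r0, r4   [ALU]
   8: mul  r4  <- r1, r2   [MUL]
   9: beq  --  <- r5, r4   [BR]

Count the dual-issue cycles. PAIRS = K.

c0: i0&i1 st.MEM mul.MUL  dual
c1: i2 ld.MEM  no-port MEM/BR
c2: i3&i4 blt.BR xor.ALU  dual
c3: i5&i6 sub.ALU st.MEM  dual
c4: i7 xor.ALU  RAW r2
c5: i8 mul.MUL  RAW r4
c6: i9 beq.BR  tail

PAIRS = 3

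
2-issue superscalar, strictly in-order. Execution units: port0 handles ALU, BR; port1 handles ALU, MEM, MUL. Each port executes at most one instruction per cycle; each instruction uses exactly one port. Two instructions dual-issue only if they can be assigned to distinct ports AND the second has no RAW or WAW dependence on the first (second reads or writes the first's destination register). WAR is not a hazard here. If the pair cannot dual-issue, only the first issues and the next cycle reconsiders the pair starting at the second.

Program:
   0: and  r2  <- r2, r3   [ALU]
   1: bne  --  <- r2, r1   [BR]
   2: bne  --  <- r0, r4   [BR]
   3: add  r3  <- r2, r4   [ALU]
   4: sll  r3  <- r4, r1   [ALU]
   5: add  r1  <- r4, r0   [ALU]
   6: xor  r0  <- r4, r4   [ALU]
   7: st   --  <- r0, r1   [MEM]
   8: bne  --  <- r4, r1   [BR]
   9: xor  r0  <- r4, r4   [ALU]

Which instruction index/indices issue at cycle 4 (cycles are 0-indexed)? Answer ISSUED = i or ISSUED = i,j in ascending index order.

#0 head=0: and i0 RAW r2
#1 head=1: bne i1 no-port BR/BR
#2 head=2: bne+add i2/i3 2-wide
#3 head=4: sll+add i4/i5 2-wide
#4 head=6: xor i6 RAW r0
#5 head=7: st+bne i7/i8 2-wide
#6 head=9: xor i9 tail

ISSUED = 6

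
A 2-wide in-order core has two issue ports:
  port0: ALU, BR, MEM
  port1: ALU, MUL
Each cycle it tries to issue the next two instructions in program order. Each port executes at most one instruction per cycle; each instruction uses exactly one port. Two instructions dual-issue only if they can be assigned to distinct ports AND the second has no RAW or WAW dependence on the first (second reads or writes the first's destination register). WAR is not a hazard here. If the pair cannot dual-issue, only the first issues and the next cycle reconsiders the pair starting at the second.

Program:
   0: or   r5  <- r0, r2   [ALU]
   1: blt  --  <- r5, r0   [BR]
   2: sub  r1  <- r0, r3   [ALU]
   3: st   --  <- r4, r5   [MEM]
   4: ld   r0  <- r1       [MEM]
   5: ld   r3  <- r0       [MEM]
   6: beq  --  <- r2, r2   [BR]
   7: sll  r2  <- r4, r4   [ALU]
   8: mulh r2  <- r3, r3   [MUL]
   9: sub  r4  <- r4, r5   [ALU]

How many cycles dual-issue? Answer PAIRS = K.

PAIRS = 3

0. or.ALU @i0  | RAW r5
1. blt.BR;sub.ALU @i1,i2  | dual
2. st.MEM @i3  | no-port MEM/MEM
3. ld.MEM @i4  | no-port MEM/MEM
4. ld.MEM @i5  | no-port MEM/BR
5. beq.BR;sll.ALU @i6,i7  | dual
6. mulh.MUL;sub.ALU @i8,i9  | dual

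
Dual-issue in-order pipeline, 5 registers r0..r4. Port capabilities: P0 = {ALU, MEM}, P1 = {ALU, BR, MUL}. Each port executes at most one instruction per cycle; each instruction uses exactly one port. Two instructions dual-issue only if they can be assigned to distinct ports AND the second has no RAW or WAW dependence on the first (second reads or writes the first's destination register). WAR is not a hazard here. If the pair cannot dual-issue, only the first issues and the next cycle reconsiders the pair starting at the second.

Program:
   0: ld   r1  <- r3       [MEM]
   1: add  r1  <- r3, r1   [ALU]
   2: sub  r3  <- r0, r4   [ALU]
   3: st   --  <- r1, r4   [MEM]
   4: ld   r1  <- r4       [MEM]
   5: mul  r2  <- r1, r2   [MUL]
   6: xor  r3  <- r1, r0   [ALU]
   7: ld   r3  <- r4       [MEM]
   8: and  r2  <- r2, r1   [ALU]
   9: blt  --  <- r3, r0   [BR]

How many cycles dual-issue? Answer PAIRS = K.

PAIRS = 3

t=0 i0:ld ; RAW+WAW r1
t=1 i1/i2:add/sub ; 2-wide
t=2 i3:st ; no-port MEM/MEM
t=3 i4:ld ; RAW r1
t=4 i5/i6:mul/xor ; 2-wide
t=5 i7/i8:ld/and ; 2-wide
t=6 i9:blt ; tail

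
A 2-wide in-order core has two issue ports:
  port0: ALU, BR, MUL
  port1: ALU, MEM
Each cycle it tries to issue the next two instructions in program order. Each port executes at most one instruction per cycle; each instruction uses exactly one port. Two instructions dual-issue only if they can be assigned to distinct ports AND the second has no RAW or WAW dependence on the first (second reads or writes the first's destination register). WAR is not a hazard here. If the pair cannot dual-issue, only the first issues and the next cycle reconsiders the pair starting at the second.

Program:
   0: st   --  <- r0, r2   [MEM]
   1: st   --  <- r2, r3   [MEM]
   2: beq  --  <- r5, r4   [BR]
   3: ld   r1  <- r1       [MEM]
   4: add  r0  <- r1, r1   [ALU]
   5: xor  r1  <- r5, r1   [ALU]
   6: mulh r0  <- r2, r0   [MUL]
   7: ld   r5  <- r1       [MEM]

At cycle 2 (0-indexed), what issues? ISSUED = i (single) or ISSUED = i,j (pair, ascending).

ISSUED = 3

0. st @i0  | no-port MEM/MEM
1. st+beq @i1/i2  | dual
2. ld @i3  | RAW r1
3. add+xor @i4/i5  | dual
4. mulh+ld @i6/i7  | dual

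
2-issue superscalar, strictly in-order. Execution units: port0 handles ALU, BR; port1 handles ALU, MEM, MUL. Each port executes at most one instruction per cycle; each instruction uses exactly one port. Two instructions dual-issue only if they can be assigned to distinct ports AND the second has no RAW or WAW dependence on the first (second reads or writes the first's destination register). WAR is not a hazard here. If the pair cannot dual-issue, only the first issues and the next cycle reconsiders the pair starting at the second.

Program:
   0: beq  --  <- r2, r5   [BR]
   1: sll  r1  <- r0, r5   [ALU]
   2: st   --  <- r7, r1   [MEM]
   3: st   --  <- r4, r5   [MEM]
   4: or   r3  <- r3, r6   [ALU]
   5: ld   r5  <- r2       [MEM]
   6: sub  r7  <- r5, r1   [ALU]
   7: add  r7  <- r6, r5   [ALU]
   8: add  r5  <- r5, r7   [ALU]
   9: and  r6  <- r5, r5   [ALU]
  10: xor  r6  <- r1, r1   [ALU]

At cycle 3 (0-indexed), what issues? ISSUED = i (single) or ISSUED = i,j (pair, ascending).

#0 head=0: beq;sll i0&i1 dual
#1 head=2: st i2 no-port MEM/MEM
#2 head=3: st;or i3&i4 dual
#3 head=5: ld i5 RAW r5
#4 head=6: sub i6 WAW r7
#5 head=7: add i7 RAW r7
#6 head=8: add i8 RAW r5
#7 head=9: and i9 WAW r6
#8 head=10: xor i10 tail

ISSUED = 5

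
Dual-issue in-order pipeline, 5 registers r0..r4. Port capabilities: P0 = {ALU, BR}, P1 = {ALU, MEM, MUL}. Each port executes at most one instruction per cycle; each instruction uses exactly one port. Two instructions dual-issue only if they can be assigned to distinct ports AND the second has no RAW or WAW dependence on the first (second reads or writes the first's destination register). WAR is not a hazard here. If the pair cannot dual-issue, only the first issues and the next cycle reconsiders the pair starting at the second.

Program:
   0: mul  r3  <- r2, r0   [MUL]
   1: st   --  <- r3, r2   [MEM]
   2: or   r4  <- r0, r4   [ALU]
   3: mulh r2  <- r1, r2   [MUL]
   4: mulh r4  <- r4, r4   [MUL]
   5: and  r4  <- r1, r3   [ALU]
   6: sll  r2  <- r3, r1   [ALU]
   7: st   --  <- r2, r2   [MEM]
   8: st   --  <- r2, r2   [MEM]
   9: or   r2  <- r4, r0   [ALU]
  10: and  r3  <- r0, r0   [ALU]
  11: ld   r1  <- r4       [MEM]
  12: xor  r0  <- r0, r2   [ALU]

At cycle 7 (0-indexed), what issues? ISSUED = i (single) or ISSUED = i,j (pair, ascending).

[0] i0  mul  -- no-port MUL/MEM
[1] i1,i2  st or  -- dual
[2] i3  mulh  -- no-port MUL/MUL
[3] i4  mulh  -- WAW r4
[4] i5,i6  and sll  -- dual
[5] i7  st  -- no-port MEM/MEM
[6] i8,i9  st or  -- dual
[7] i10,i11  and ld  -- dual
[8] i12  xor  -- tail

ISSUED = 10,11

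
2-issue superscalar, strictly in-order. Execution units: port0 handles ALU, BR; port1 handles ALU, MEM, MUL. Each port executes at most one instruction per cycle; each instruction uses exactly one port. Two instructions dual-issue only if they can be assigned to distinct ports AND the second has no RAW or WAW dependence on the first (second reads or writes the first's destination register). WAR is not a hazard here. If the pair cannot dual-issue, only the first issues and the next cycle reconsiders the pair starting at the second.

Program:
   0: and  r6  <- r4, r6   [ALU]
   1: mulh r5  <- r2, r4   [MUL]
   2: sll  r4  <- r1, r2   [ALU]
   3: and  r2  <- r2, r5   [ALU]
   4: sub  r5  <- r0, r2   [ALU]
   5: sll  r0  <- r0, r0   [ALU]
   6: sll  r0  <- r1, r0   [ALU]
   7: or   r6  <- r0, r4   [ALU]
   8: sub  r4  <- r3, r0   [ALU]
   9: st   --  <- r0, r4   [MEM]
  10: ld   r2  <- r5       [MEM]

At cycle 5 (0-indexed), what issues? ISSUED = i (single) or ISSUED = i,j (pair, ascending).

0. and.ALU+mulh.MUL @i0&i1  | dual
1. sll.ALU+and.ALU @i2&i3  | dual
2. sub.ALU+sll.ALU @i4&i5  | dual
3. sll.ALU @i6  | RAW r0
4. or.ALU+sub.ALU @i7&i8  | dual
5. st.MEM @i9  | no-port MEM/MEM
6. ld.MEM @i10  | tail

ISSUED = 9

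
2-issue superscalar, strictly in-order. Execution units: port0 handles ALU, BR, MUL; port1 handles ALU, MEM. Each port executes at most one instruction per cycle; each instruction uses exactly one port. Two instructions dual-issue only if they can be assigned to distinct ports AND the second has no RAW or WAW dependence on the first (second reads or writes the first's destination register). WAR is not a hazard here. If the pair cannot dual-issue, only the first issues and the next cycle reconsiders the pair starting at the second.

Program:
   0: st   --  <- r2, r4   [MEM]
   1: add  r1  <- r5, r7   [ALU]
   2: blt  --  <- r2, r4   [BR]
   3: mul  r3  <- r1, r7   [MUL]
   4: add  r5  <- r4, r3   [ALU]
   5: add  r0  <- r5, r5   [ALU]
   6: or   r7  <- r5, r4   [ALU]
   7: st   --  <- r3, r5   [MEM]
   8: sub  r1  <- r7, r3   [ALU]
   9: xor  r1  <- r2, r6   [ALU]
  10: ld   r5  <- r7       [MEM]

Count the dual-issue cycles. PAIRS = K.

c0: i0&i1 st.MEM add.ALU  pair
c1: i2 blt.BR  no-port BR/MUL
c2: i3 mul.MUL  RAW r3
c3: i4 add.ALU  RAW r5
c4: i5&i6 add.ALU or.ALU  pair
c5: i7&i8 st.MEM sub.ALU  pair
c6: i9&i10 xor.ALU ld.MEM  pair

PAIRS = 4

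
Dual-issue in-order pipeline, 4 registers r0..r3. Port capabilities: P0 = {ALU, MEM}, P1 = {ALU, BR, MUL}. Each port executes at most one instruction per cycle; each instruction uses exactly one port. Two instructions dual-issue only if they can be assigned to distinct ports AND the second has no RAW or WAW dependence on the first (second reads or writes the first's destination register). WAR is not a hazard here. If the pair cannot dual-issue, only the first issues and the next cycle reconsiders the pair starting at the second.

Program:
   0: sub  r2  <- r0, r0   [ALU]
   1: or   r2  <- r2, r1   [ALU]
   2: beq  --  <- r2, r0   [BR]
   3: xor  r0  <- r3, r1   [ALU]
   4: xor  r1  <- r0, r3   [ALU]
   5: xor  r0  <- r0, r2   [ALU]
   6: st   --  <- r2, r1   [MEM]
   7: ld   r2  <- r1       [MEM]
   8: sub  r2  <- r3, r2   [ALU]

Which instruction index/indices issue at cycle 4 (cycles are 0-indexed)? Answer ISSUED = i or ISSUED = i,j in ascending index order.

ISSUED = 6

c0: i0 sub  RAW+WAW r2
c1: i1 or  RAW r2
c2: i2/i3 beq;xor  dual
c3: i4/i5 xor;xor  dual
c4: i6 st  no-port MEM/MEM
c5: i7 ld  RAW+WAW r2
c6: i8 sub  tail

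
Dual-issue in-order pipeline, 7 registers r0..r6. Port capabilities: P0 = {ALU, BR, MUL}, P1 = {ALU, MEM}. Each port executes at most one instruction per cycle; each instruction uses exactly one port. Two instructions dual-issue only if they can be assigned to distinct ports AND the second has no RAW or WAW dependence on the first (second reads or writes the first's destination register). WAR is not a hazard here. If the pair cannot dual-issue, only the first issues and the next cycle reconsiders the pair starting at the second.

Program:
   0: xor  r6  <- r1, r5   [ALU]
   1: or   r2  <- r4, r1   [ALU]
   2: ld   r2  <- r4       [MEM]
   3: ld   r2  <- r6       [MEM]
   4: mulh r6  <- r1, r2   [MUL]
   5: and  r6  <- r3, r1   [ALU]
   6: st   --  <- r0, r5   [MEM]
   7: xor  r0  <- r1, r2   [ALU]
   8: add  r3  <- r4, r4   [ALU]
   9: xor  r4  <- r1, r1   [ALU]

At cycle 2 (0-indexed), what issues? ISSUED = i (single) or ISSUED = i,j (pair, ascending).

  cy0 -> i0/i1 (xor.ALU;or.ALU) 2-wide
  cy1 -> i2 (ld.MEM) no-port MEM/MEM
  cy2 -> i3 (ld.MEM) RAW r2
  cy3 -> i4 (mulh.MUL) WAW r6
  cy4 -> i5/i6 (and.ALU;st.MEM) 2-wide
  cy5 -> i7/i8 (xor.ALU;add.ALU) 2-wide
  cy6 -> i9 (xor.ALU) tail

ISSUED = 3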